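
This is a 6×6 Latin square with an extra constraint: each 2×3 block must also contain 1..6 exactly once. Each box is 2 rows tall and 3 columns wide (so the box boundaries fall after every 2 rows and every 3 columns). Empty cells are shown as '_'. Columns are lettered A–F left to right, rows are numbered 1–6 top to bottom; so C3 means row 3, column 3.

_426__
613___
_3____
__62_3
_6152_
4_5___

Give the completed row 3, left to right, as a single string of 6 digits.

234165

A1 = 5: row 1 has {2,4,6}; col 1 has {4,6}; box has {1,2,3,4,6} → only 5 remains.
F1 = 1: row 1 has {2,4,5,6}; col 6 has {3}; box has {6} → only 1 remains.
D2 = 4: row 2 has {1,3,6}; col 4 has {2,5,6}; box has {1,6} → only 4 remains.
E2 = 5: row 2 has {1,3,4,6}; col 5 has {2}; box has {1,4,6} → only 5 remains.
F2 = 2: row 2 has {1,3,4,5,6}; col 6 has {1,3}; box has {1,4,5,6} → only 2 remains.
C3 = 4: row 3 has {3}; col 3 has {1,2,3,5,6}; box has {3,6} → only 4 remains.
D3 = 1: row 3 has {3,4}; col 4 has {2,4,5,6}; box has {2,3} → only 1 remains.
E3 = 6: row 3 has {1,3,4}; col 5 has {2,5}; box has {1,2,3} → only 6 remains.
F3 = 5: row 3 has {1,3,4,6}; col 6 has {1,2,3}; box has {1,2,3,6} → only 5 remains.
A4 = 1: row 4 has {2,3,6}; col 1 has {4,5,6}; box has {3,4,6} → only 1 remains.
B4 = 5: row 4 has {1,2,3,6}; col 2 has {1,3,4,6}; box has {1,3,4,6} → only 5 remains.
E4 = 4: row 4 has {1,2,3,5,6}; col 5 has {2,5,6}; box has {1,2,3,5,6} → only 4 remains.
A5 = 3: row 5 has {1,2,5,6}; col 1 has {1,4,5,6}; box has {1,4,5,6} → only 3 remains.
F5 = 4: row 5 has {1,2,3,5,6}; col 6 has {1,2,3,5}; box has {2,5} → only 4 remains.
B6 = 2: row 6 has {4,5}; col 2 has {1,3,4,5,6}; box has {1,3,4,5,6} → only 2 remains.
D6 = 3: row 6 has {2,4,5}; col 4 has {1,2,4,5,6}; box has {2,4,5} → only 3 remains.
E6 = 1: row 6 has {2,3,4,5}; col 5 has {2,4,5,6}; box has {2,3,4,5} → only 1 remains.
F6 = 6: row 6 has {1,2,3,4,5}; col 6 has {1,2,3,4,5}; box has {1,2,3,4,5} → only 6 remains.
E1 = 3: row 1 has {1,2,4,5,6}; col 5 has {1,2,4,5,6}; box has {1,2,4,5,6} → only 3 remains.
A3 = 2: row 3 has {1,3,4,5,6}; col 1 has {1,3,4,5,6}; box has {1,3,4,5,6} → only 2 remains.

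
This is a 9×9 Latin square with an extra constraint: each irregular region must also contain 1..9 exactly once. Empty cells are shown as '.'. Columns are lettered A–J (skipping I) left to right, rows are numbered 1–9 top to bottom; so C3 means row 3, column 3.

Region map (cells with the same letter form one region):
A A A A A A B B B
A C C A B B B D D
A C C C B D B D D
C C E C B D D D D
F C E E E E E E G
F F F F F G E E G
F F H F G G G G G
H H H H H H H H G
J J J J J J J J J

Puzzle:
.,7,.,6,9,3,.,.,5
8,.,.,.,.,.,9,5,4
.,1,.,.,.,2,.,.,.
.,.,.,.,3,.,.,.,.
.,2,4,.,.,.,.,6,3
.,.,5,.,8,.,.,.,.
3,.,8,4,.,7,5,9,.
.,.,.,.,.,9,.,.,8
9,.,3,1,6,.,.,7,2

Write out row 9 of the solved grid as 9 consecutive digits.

D2 = 2 (sole candidate).
B7 = 6 (sole candidate).
J7 = 1 (sole candidate).
C1 = 1 (sole candidate).
B2 = 3 (sole candidate).
B6 = 9 (sole candidate).
D6 = 7 (sole candidate).
J6 = 6 (sole candidate).
E7 = 2 (sole candidate).
A1 = 4 (sole candidate).
A3 = 5 (sole candidate).
A5 = 1 (sole candidate).
A6 = 2 (sole candidate).
F6 = 4 (sole candidate).
H3 = 3 (hidden single in row 3).
H6 = 1 (sole candidate).
H4 = 8 (sole candidate).
G6 = 3 (sole candidate).
H1 = 2 (sole candidate).
H8 = 4 (sole candidate).
G1 = 8 (sole candidate).
G5 = 7 (sole candidate).
B8 = 5 (sole candidate).
D8 = 3 (sole candidate).
G9 = 4: row 9 has {1,2,3,6,7,9}; col 7 has {3,5,7,8,9}; region has {1,2,3,6,7,9} → only 4 remains.
G3 = 6 (sole candidate).
B4 = 4 (sole candidate).
G4 = 1 (sole candidate).
E5 = 5 (sole candidate).
F5 = 8 (sole candidate).
G8 = 2 (sole candidate).
B9 = 8: row 9 has {1,2,3,4,6,7,9}; col 2 has {1,2,3,4,5,6,7,9}; region has {1,2,3,4,6,7,9} → only 8 remains.
F9 = 5: row 9 has {1,2,3,4,6,7,8,9}; col 6 has {2,3,4,7,8,9}; region has {1,2,3,4,6,7,8,9} → only 5 remains.

983165472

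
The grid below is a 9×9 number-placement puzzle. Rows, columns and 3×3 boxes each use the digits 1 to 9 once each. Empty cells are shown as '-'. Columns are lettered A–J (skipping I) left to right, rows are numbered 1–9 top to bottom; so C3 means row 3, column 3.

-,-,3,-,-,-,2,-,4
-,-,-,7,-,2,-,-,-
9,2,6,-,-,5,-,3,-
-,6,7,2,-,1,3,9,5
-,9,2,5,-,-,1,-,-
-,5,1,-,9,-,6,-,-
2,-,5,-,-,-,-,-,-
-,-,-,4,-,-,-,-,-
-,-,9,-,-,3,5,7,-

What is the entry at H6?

4

C8 = 8 (sole candidate).
G8 = 9 (sole candidate).
C2 = 4 (sole candidate).
G2 = 8 (sole candidate).
G3 = 7 (sole candidate).
J3 = 1 (sole candidate).
G7 = 4 (sole candidate).
B2 = 1 (sole candidate).
D3 = 8 (sole candidate).
E3 = 4 (sole candidate).
E4 = 8 (sole candidate).
D6 = 3 (sole candidate).
B9 = 4 (sole candidate).
A2 = 5 (sole candidate).
H2 = 6 (sole candidate).
J2 = 9 (sole candidate).
A4 = 4 (sole candidate).
A6 = 8 (sole candidate).
A1 = 7 (sole candidate).
B1 = 8 (sole candidate).
H1 = 5 (sole candidate).
E2 = 3 (sole candidate).
A5 = 3 (sole candidate).
E8 = 5 (hidden single in row 8).
J9 = 8 (hidden single in row 9).
J5 = 7 (sole candidate).
J6 = 2 (sole candidate).
H7 = 1 (sole candidate).
H8 = 2 (sole candidate).
E5 = 6 (sole candidate).
F5 = 4 (sole candidate).
H5 = 8 (sole candidate).
F6 = 7 (sole candidate).
H6 = 4: row 6 has {1,2,3,5,6,7,8,9}; col 8 has {1,2,3,5,6,7,8,9}; box has {1,2,3,5,6,7,8,9} → only 4 remains.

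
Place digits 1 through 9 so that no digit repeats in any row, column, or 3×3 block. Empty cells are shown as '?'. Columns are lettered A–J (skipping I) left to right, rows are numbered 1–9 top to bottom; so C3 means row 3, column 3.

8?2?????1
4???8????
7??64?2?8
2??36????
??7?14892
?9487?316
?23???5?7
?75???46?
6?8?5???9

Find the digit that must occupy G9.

1

C4 = 1 (sole candidate).
G4 = 7 (sole candidate).
D5 = 5 (sole candidate).
A6 = 5 (sole candidate).
F6 = 2 (sole candidate).
E7 = 9 (sole candidate).
H7 = 8 (sole candidate).
J8 = 3 (sole candidate).
G9 = 1: row 9 has {5,6,8,9}; col 7 has {2,3,4,5,7,8}; box has {3,4,5,6,7,8,9} → only 1 remains.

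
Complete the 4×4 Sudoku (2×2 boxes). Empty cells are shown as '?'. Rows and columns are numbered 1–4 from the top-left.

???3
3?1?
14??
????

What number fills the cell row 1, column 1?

row 2, column 2 = 2: row 2 has {1,3}; col 2 has {4}; box has {3} → only 2 remains.
row 2, column 4 = 4: row 2 has {1,2,3}; col 4 has {3}; box has {1,3} → only 4 remains.
row 3, column 4 = 2: row 3 has {1,4}; col 4 has {3,4}; box has {} → only 2 remains.
row 4, column 1 = 2: row 4 has {}; col 1 has {1,3}; box has {1,4} → only 2 remains.
row 4, column 2 = 3: row 4 has {2}; col 2 has {2,4}; box has {1,2,4} → only 3 remains.
row 4, column 3 = 4: row 4 has {2,3}; col 3 has {1}; box has {2} → only 4 remains.
row 4, column 4 = 1: row 4 has {2,3,4}; col 4 has {2,3,4}; box has {2,4} → only 1 remains.
row 1, column 1 = 4: row 1 has {3}; col 1 has {1,2,3}; box has {2,3} → only 4 remains.

4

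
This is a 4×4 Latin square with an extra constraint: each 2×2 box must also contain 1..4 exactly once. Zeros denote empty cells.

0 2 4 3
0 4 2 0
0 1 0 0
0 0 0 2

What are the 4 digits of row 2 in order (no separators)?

3421

R1C1 = 1 (sole candidate).
R2C1 = 3: row 2 has {2,4}; col 1 has {1}; box has {1,2,4} → only 3 remains.
R2C4 = 1: row 2 has {2,3,4}; col 4 has {2,3}; box has {2,3,4} → only 1 remains.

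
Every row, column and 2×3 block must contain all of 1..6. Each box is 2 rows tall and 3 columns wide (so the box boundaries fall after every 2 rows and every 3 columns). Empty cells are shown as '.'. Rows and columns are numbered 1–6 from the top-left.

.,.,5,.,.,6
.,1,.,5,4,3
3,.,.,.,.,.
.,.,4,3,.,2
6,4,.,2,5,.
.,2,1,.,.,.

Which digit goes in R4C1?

1

R1C2 = 3 (sole candidate).
R1C4 = 1 (sole candidate).
R1C5 = 2 (sole candidate).
R2C1 = 2 (sole candidate).
R2C3 = 6 (sole candidate).
R3C3 = 2 (sole candidate).
R5C3 = 3 (sole candidate).
R5C6 = 1 (sole candidate).
R6C1 = 5 (sole candidate).
R6C6 = 4 (sole candidate).
R1C1 = 4 (sole candidate).
R3C6 = 5 (sole candidate).
R4C1 = 1: row 4 has {2,3,4}; col 1 has {2,3,4,5,6}; box has {2,3,4} → only 1 remains.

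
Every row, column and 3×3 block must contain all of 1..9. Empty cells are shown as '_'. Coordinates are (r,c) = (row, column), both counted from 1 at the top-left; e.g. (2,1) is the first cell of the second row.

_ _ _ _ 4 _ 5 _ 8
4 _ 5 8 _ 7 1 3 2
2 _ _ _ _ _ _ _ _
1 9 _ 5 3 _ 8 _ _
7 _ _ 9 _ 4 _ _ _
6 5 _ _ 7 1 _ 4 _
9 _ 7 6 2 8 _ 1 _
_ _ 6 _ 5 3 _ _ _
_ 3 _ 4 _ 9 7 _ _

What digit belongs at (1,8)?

6

(1,1) = 3 (sole candidate).
(2,2) = 6 (sole candidate).
(2,5) = 9 (sole candidate).
(6,4) = 2 (sole candidate).
(7,2) = 4 (sole candidate).
(7,7) = 3 (sole candidate).
(7,9) = 5 (sole candidate).
(8,1) = 8 (sole candidate).
(9,1) = 5 (sole candidate).
(9,5) = 1 (sole candidate).
(9,9) = 6 (sole candidate).
(1,4) = 1 (sole candidate).
(3,4) = 3 (sole candidate).
(3,5) = 6 (sole candidate).
(3,6) = 5 (sole candidate).
(4,6) = 6 (sole candidate).
(4,9) = 7 (sole candidate).
(5,5) = 8 (sole candidate).
(6,7) = 9 (sole candidate).
(6,9) = 3 (sole candidate).
(8,4) = 7 (sole candidate).
(9,3) = 2 (sole candidate).
(9,8) = 8 (sole candidate).
(1,2) = 7 (sole candidate).
(1,3) = 9 (sole candidate).
(1,6) = 2 (sole candidate).
(1,8) = 6: row 1 has {1,2,3,4,5,7,8,9}; col 8 has {1,3,4,8}; box has {1,2,3,5,8} → only 6 remains.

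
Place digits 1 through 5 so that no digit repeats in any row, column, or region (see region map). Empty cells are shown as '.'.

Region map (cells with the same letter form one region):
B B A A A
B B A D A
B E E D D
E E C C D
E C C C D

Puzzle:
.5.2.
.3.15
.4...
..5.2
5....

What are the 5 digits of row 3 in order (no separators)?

14253

R2C3 = 4: row 2 has {1,3,5}; col 3 has {5}; region has {2,5} → only 4 remains.
R3C5 = 3: row 3 has {4}; col 5 has {2,5}; region has {1,2} → only 3 remains.
R4C2 = 1: row 4 has {2,5}; col 2 has {3,4,5}; region has {4,5} → only 1 remains.
R5C2 = 2: row 5 has {5}; col 2 has {1,3,4,5}; region has {5} → only 2 remains.
R5C5 = 4: row 5 has {2,5}; col 5 has {2,3,5}; region has {1,2,3} → only 4 remains.
R1C5 = 1: row 1 has {2,5}; col 5 has {2,3,4,5}; region has {2,4,5} → only 1 remains.
R2C1 = 2: row 2 has {1,3,4,5}; col 1 has {5}; region has {3,5} → only 2 remains.
R3C1 = 1: row 3 has {3,4}; col 1 has {2,5}; region has {2,3,5} → only 1 remains.
R3C3 = 2: row 3 has {1,3,4}; col 3 has {4,5}; region has {1,4,5} → only 2 remains.
R3C4 = 5: row 3 has {1,2,3,4}; col 4 has {1,2}; region has {1,2,3,4} → only 5 remains.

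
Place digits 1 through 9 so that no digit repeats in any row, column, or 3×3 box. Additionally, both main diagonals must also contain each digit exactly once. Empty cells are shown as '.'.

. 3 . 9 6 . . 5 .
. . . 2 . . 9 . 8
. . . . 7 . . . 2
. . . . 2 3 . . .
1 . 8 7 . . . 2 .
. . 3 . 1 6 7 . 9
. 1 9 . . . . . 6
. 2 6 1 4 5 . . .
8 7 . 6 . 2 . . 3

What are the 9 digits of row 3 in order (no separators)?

R5C5 = 5: row 5 has {1,2,7,8}; col 5 has {1,2,4,6,7}; box has {1,2,3,6,7}; main diagonal has {3,6}; anti-diagonal has {2,3,8,9} → only 5 remains.
R5C9 = 4: row 5 has {1,2,5,7,8}; col 9 has {2,3,6,8,9}; box has {2,7,9} → only 4 remains.
R6C4 = 4: row 6 has {1,3,6,7,9}; col 4 has {1,2,6,7,9}; box has {1,2,3,5,6,7}; anti-diagonal has {2,3,5,8,9} → only 4 remains.
R6C8 = 8: row 6 has {1,3,4,6,7,9}; col 8 has {2,5}; box has {2,4,7,9} → only 8 remains.
R8C1 = 3: row 8 has {1,2,4,5,6}; col 1 has {1,8}; box has {1,2,6,7,8,9} → only 3 remains.
R8C7 = 8: row 8 has {1,2,3,4,5,6}; col 7 has {7,9}; box has {3,6} → only 8 remains.
R8C9 = 7: row 8 has {1,2,3,4,5,6,8}; col 9 has {2,3,4,6,8,9}; box has {3,6,8} → only 7 remains.
R9C5 = 9: row 9 has {2,3,6,7,8}; col 5 has {1,2,4,5,6,7}; box has {1,2,4,5,6} → only 9 remains.
R1C9 = 1: row 1 has {3,5,6,9}; col 9 has {2,3,4,6,7,8,9}; box has {2,5,8,9}; anti-diagonal has {2,3,4,5,8,9} → only 1 remains.
R2C2 = 4: row 2 has {2,8,9}; col 2 has {1,2,3,7}; box has {3}; main diagonal has {3,5,6} → only 4 remains.
R2C5 = 3: row 2 has {2,4,8,9}; col 5 has {1,2,4,5,6,7,9}; box has {2,6,7,9} → only 3 remains.
R2C6 = 1: row 2 has {2,3,4,8,9}; col 6 has {2,3,5,6}; box has {2,3,6,7,9} → only 1 remains.
R3C3 = 1: row 3 has {2,7}; col 3 has {3,6,8,9}; box has {3,4}; main diagonal has {3,4,5,6} → only 1 remains.
R3C7 = 6: row 3 has {1,2,7}; col 7 has {7,8,9}; box has {1,2,5,8,9}; anti-diagonal has {1,2,3,4,5,8,9} → only 6 remains.
R4C4 = 8: row 4 has {2,3}; col 4 has {1,2,4,6,7,9}; box has {1,2,3,4,5,6,7}; main diagonal has {1,3,4,5,6} → only 8 remains.
R4C9 = 5: row 4 has {2,3,8}; col 9 has {1,2,3,4,6,7,8,9}; box has {2,4,7,8,9} → only 5 remains.
R5C6 = 9: row 5 has {1,2,4,5,7,8}; col 6 has {1,2,3,5,6}; box has {1,2,3,4,5,6,7,8} → only 9 remains.
R5C7 = 3: row 5 has {1,2,4,5,7,8,9}; col 7 has {6,7,8,9}; box has {2,4,5,7,8,9} → only 3 remains.
R6C2 = 5: row 6 has {1,3,4,6,7,8,9}; col 2 has {1,2,3,4,7}; box has {1,3,8} → only 5 remains.
R7C4 = 3: row 7 has {1,6,9}; col 4 has {1,2,4,6,7,8,9}; box has {1,2,4,5,6,9} → only 3 remains.
R7C5 = 8: row 7 has {1,3,6,9}; col 5 has {1,2,3,4,5,6,7,9}; box has {1,2,3,4,5,6,9} → only 8 remains.
R7C6 = 7: row 7 has {1,3,6,8,9}; col 6 has {1,2,3,5,6,9}; box has {1,2,3,4,5,6,8,9} → only 7 remains.
R7C7 = 2: row 7 has {1,3,6,7,8,9}; col 7 has {3,6,7,8,9}; box has {3,6,7,8}; main diagonal has {1,3,4,5,6,8} → only 2 remains.
R7C8 = 4: row 7 has {1,2,3,6,7,8,9}; col 8 has {2,5,8}; box has {2,3,6,7,8} → only 4 remains.
R8C8 = 9: row 8 has {1,2,3,4,5,6,7,8}; col 8 has {2,4,5,8}; box has {2,3,4,6,7,8}; main diagonal has {1,2,3,4,5,6,8} → only 9 remains.
R9C8 = 1: row 9 has {2,3,6,7,8,9}; col 8 has {2,4,5,8,9}; box has {2,3,4,6,7,8,9} → only 1 remains.
R1C1 = 7: row 1 has {1,3,5,6,9}; col 1 has {1,3,8}; box has {1,3,4}; main diagonal has {1,2,3,4,5,6,8,9} → only 7 remains.
R1C3 = 2: row 1 has {1,3,5,6,7,9}; col 3 has {1,3,6,8,9}; box has {1,3,4,7} → only 2 remains.
R1C7 = 4: row 1 has {1,2,3,5,6,7,9}; col 7 has {2,3,6,7,8,9}; box has {1,2,5,6,8,9} → only 4 remains.
R2C3 = 5: row 2 has {1,2,3,4,8,9}; col 3 has {1,2,3,6,8,9}; box has {1,2,3,4,7} → only 5 remains.
R2C8 = 7: row 2 has {1,2,3,4,5,8,9}; col 8 has {1,2,4,5,8,9}; box has {1,2,4,5,6,8,9}; anti-diagonal has {1,2,3,4,5,6,8,9} → only 7 remains.
R3C1 = 9: row 3 has {1,2,6,7}; col 1 has {1,3,7,8}; box has {1,2,3,4,5,7} → only 9 remains.
R3C2 = 8: row 3 has {1,2,6,7,9}; col 2 has {1,2,3,4,5,7}; box has {1,2,3,4,5,7,9} → only 8 remains.
R3C4 = 5: row 3 has {1,2,6,7,8,9}; col 4 has {1,2,3,4,6,7,8,9}; box has {1,2,3,6,7,9} → only 5 remains.
R3C6 = 4: row 3 has {1,2,5,6,7,8,9}; col 6 has {1,2,3,5,6,7,9}; box has {1,2,3,5,6,7,9} → only 4 remains.
R3C8 = 3: row 3 has {1,2,4,5,6,7,8,9}; col 8 has {1,2,4,5,7,8,9}; box has {1,2,4,5,6,7,8,9} → only 3 remains.

981574632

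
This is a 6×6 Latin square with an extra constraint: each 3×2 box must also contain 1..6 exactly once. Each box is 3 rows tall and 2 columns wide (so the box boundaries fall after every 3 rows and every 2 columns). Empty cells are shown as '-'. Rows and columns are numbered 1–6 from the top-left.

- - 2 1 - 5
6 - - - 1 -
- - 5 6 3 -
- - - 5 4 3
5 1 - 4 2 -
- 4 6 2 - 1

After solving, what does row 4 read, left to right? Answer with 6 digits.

261543

r1c2 = 3 (sole candidate).
r1c5 = 6 (sole candidate).
r2c4 = 3 (sole candidate).
r3c2 = 2 (sole candidate).
r3c6 = 4 (sole candidate).
r4c1 = 2: row 4 has {3,4,5}; col 1 has {5,6}; box has {1,4,5} → only 2 remains.
r4c2 = 6: row 4 has {2,3,4,5}; col 2 has {1,2,3,4}; box has {1,2,4,5} → only 6 remains.
r4c3 = 1: row 4 has {2,3,4,5,6}; col 3 has {2,5,6}; box has {2,4,5,6} → only 1 remains.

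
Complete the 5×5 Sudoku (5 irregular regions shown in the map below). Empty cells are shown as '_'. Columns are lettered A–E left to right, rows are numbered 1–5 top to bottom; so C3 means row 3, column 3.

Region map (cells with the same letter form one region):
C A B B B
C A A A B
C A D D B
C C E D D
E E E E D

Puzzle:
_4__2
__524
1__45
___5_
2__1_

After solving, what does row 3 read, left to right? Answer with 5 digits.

13245

D1 = 3: row 1 has {2,4}; col 4 has {1,2,4,5}; region has {2,4,5} → only 3 remains.
A2 = 3: row 2 has {2,4,5}; col 1 has {1,2}; region has {1} → only 3 remains.
B2 = 1: row 2 has {2,3,4,5}; col 2 has {4}; region has {2,4,5} → only 1 remains.
B3 = 3: row 3 has {1,4,5}; col 2 has {1,4}; region has {1,2,4,5} → only 3 remains.
C3 = 2: row 3 has {1,3,4,5}; col 3 has {5}; region has {4,5} → only 2 remains.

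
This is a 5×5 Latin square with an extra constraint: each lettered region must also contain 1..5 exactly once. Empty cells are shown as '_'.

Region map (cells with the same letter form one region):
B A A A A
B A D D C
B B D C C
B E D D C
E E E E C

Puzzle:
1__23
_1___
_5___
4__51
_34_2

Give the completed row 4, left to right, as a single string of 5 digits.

R1C2 = 4 (sole candidate).
R1C3 = 5 (sole candidate).
R3C5 = 4 (sole candidate).
R4C2 = 2: row 4 has {1,4,5}; col 2 has {1,3,4,5}; region has {3,4} → only 2 remains.
R4C3 = 3: row 4 has {1,2,4,5}; col 3 has {4,5}; region has {5} → only 3 remains.

42351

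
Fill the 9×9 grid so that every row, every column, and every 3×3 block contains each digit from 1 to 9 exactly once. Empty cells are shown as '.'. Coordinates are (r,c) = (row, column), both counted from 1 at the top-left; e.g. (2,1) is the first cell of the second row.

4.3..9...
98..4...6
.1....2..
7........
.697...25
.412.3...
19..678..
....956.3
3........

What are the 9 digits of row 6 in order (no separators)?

(5,1) = 8 (sole candidate).
(5,5) = 1 (sole candidate).
(5,6) = 4 (sole candidate).
(5,7) = 3 (sole candidate).
(6,1) = 5: row 6 has {1,2,3,4}; col 1 has {1,3,4,7,8,9}; box has {1,4,6,7,8,9} → only 5 remains.
(6,5) = 8: row 6 has {1,2,3,4,5}; col 5 has {1,4,6,9}; box has {1,2,3,4,7} → only 8 remains.
(8,1) = 2 (sole candidate).
(8,2) = 7 (sole candidate).
(9,2) = 5 (sole candidate).
(9,5) = 2 (sole candidate).
(1,2) = 2 (sole candidate).
(3,1) = 6 (sole candidate).
(3,6) = 8 (sole candidate).
(4,2) = 3 (sole candidate).
(4,3) = 2 (sole candidate).
(4,5) = 5 (sole candidate).
(4,6) = 6 (sole candidate).
(7,3) = 4 (sole candidate).
(7,4) = 3 (sole candidate).
(7,8) = 5 (sole candidate).
(7,9) = 2 (sole candidate).
(8,3) = 8 (sole candidate).
(9,3) = 6 (sole candidate).
(9,6) = 1 (sole candidate).
(1,5) = 7 (sole candidate).
(2,6) = 2 (sole candidate).
(3,4) = 5 (sole candidate).
(3,5) = 3 (sole candidate).
(4,4) = 9 (sole candidate).
(8,4) = 4 (sole candidate).
(8,8) = 1 (sole candidate).
(9,4) = 8 (sole candidate).
(1,8) = 8 (sole candidate).
(1,9) = 1 (sole candidate).
(2,4) = 1 (sole candidate).
(3,3) = 7 (sole candidate).
(4,8) = 4 (sole candidate).
(4,9) = 8 (sole candidate).
(1,4) = 6 (sole candidate).
(1,7) = 5 (sole candidate).
(2,3) = 5 (sole candidate).
(2,7) = 7 (sole candidate).
(2,8) = 3 (sole candidate).
(3,8) = 9 (sole candidate).
(3,9) = 4 (sole candidate).
(4,7) = 1 (sole candidate).
(6,7) = 9: row 6 has {1,2,3,4,5,8}; col 7 has {1,2,3,5,6,7,8}; box has {1,2,3,4,5,8} → only 9 remains.
(6,9) = 7: row 6 has {1,2,3,4,5,8,9}; col 9 has {1,2,3,4,5,6,8}; box has {1,2,3,4,5,8,9} → only 7 remains.
(9,7) = 4 (sole candidate).
(9,8) = 7 (sole candidate).
(9,9) = 9 (sole candidate).
(6,8) = 6: row 6 has {1,2,3,4,5,7,8,9}; col 8 has {1,2,3,4,5,7,8,9}; box has {1,2,3,4,5,7,8,9} → only 6 remains.

541283967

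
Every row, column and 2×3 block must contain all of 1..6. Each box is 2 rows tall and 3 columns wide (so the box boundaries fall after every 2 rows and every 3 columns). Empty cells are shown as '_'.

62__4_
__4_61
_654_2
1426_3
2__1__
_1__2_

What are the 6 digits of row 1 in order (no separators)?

621345

r1c6 = 5: row 1 has {2,4,6}; col 6 has {1,2,3}; box has {1,4,6} → only 5 remains.
r3c1 = 3 (sole candidate).
r3c5 = 1 (sole candidate).
r4c5 = 5 (sole candidate).
r5c5 = 3 (sole candidate).
r6c4 = 5 (sole candidate).
r1c4 = 3: row 1 has {2,4,5,6}; col 4 has {1,4,5,6}; box has {1,4,5,6} → only 3 remains.
r2c1 = 5 (sole candidate).
r2c2 = 3 (sole candidate).
r2c4 = 2 (sole candidate).
r5c2 = 5 (sole candidate).
r5c3 = 6 (sole candidate).
r5c6 = 4 (sole candidate).
r6c1 = 4 (sole candidate).
r6c3 = 3 (sole candidate).
r6c6 = 6 (sole candidate).
r1c3 = 1: row 1 has {2,3,4,5,6}; col 3 has {2,3,4,5,6}; box has {2,3,4,5,6} → only 1 remains.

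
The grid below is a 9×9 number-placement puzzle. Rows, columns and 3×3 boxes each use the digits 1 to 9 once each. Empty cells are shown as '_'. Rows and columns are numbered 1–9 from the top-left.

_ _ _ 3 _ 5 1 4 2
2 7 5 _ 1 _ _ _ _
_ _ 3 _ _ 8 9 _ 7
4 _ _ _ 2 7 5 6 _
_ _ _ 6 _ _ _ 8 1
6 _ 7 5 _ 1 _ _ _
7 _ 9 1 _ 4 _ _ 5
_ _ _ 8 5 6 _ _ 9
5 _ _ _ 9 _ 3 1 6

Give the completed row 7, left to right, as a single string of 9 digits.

769134825

row 2, column 6 = 9 (sole candidate).
row 2, column 8 = 3 (sole candidate).
row 2, column 9 = 8 (sole candidate).
row 3, column 1 = 1 (sole candidate).
row 3, column 8 = 5 (sole candidate).
row 4, column 4 = 9 (sole candidate).
row 4, column 9 = 3 (sole candidate).
row 5, column 3 = 2 (sole candidate).
row 5, column 6 = 3 (sole candidate).
row 6, column 9 = 4 (sole candidate).
row 7, column 5 = 3: row 7 has {1,4,5,7,9}; col 5 has {1,2,5,9}; box has {1,4,5,6,8,9} → only 3 remains.
row 7, column 8 = 2: row 7 has {1,3,4,5,7,9}; col 8 has {1,3,4,5,6,8}; box has {1,3,5,6,9} → only 2 remains.
row 8, column 1 = 3 (sole candidate).
row 8, column 8 = 7 (sole candidate).
row 9, column 6 = 2 (sole candidate).
row 2, column 4 = 4 (sole candidate).
row 2, column 7 = 6 (sole candidate).
row 3, column 4 = 2 (sole candidate).
row 3, column 5 = 6 (sole candidate).
row 5, column 1 = 9 (sole candidate).
row 5, column 2 = 5 (sole candidate).
row 5, column 5 = 4 (sole candidate).
row 5, column 7 = 7 (sole candidate).
row 6, column 5 = 8 (sole candidate).
row 6, column 7 = 2 (sole candidate).
row 6, column 8 = 9 (sole candidate).
row 7, column 7 = 8: row 7 has {1,2,3,4,5,7,9}; col 7 has {1,2,3,5,6,7,9}; box has {1,2,3,5,6,7,9} → only 8 remains.
row 8, column 7 = 4 (sole candidate).
row 9, column 4 = 7 (sole candidate).
row 1, column 1 = 8 (sole candidate).
row 1, column 3 = 6 (sole candidate).
row 1, column 5 = 7 (sole candidate).
row 3, column 2 = 4 (sole candidate).
row 6, column 2 = 3 (sole candidate).
row 7, column 2 = 6: row 7 has {1,2,3,4,5,7,8,9}; col 2 has {3,4,5,7}; box has {3,5,7,9} → only 6 remains.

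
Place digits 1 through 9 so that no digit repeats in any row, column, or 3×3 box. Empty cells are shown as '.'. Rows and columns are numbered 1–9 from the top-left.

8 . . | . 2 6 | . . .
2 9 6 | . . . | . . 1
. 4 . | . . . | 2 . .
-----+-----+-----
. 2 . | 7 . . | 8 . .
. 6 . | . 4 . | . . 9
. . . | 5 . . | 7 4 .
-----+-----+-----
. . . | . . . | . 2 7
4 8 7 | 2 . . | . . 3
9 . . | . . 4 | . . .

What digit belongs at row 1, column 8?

row 4, column 3 = 4 (hidden single in row 4).
row 5, column 6 = 2 (hidden single in row 5).
row 5, column 1 = 7 (hidden single in row 5).
row 6, column 9 = 2 (hidden single in row 6).
row 6, column 5 = 6 (hidden single in row 6).
row 7, column 7 = 4 (hidden single in row 7).
row 2, column 4 = 4 (hidden single in row 2).
row 1, column 9 = 4 (hidden single in row 1).
row 9, column 3 = 2 (hidden single in row 9).
row 9, column 5 = 7 (hidden single in row 9).
row 7, column 1 = 6 (hidden single in column 1).
row 1, column 2 = 7 (hidden single in column 2).
row 6, column 3 = 9 (hidden single in column 3).
row 6, column 6 = 8 (hidden single in row 6).
row 5, column 3 = 8 (hidden single in row 5).
row 9, column 4 = 6 (hidden single in column 4).
row 9, column 2 = 3 (hidden single in row 9).
row 6, column 2 = 1 (sole candidate).
row 7, column 2 = 5 (sole candidate).
row 7, column 3 = 1 (sole candidate).
row 6, column 1 = 3 (sole candidate).
row 4, column 1 = 5 (sole candidate).
row 4, column 9 = 6 (sole candidate).
row 3, column 1 = 1 (sole candidate).
row 1, column 4 = 1 (hidden single in row 1).
row 5, column 4 = 3 (sole candidate).
row 3, column 8 = 6 (hidden single in row 3).
row 3, column 6 = 7 (hidden single in row 3).
row 2, column 8 = 7 (hidden single in row 2).
row 2, column 5 = 8 (hidden single in row 2).
row 3, column 4 = 9 (sole candidate).
row 7, column 4 = 8 (sole candidate).
row 3, column 9 = 8 (hidden single in row 3).
row 9, column 9 = 5 (sole candidate).
row 9, column 7 = 1 (sole candidate).
row 9, column 8 = 8 (sole candidate).
row 5, column 7 = 5 (sole candidate).
row 5, column 8 = 1 (sole candidate).
row 8, column 8 = 9 (sole candidate).
row 2, column 7 = 3 (sole candidate).
row 4, column 8 = 3 (sole candidate).
row 8, column 7 = 6 (sole candidate).
row 1, column 7 = 9 (sole candidate).
row 1, column 8 = 5: row 1 has {1,2,4,6,7,8,9}; col 8 has {1,2,3,4,6,7,8,9}; box has {1,2,3,4,6,7,8,9} → only 5 remains.

5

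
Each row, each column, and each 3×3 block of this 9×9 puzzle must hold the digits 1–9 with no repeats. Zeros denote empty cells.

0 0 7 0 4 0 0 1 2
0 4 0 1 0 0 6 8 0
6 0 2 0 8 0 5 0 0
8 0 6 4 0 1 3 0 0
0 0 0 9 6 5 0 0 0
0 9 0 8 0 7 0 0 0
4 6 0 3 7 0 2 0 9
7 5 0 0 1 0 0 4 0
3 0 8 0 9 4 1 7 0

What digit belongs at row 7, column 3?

1

row 1, column 7 = 9: row 1 has {1,2,4,7}; col 7 has {1,2,3,5,6}; box has {1,2,5,6,8} → only 9 remains.
row 3, column 4 = 7: row 3 has {2,5,6,8}; col 4 has {1,3,4,8,9}; box has {1,4,8} → only 7 remains.
row 3, column 8 = 3: row 3 has {2,5,6,7,8}; col 8 has {1,4,7,8}; box has {1,2,5,6,8,9} → only 3 remains.
row 3, column 9 = 4: row 3 has {2,3,5,6,7,8}; col 9 has {2,9}; box has {1,2,3,5,6,8,9} → only 4 remains.
row 4, column 5 = 2: row 4 has {1,3,4,6,8}; col 5 has {1,4,6,7,8,9}; box has {1,4,5,6,7,8,9} → only 2 remains.
row 5, column 8 = 2: row 5 has {5,6,9}; col 8 has {1,3,4,7,8}; box has {3} → only 2 remains.
row 6, column 5 = 3: row 6 has {7,8,9}; col 5 has {1,2,4,6,7,8,9}; box has {1,2,4,5,6,7,8,9} → only 3 remains.
row 6, column 7 = 4: row 6 has {3,7,8,9}; col 7 has {1,2,3,5,6,9}; box has {2,3} → only 4 remains.
row 7, column 3 = 1: row 7 has {2,3,4,6,7,9}; col 3 has {2,6,7,8}; box has {3,4,5,6,7,8} → only 1 remains.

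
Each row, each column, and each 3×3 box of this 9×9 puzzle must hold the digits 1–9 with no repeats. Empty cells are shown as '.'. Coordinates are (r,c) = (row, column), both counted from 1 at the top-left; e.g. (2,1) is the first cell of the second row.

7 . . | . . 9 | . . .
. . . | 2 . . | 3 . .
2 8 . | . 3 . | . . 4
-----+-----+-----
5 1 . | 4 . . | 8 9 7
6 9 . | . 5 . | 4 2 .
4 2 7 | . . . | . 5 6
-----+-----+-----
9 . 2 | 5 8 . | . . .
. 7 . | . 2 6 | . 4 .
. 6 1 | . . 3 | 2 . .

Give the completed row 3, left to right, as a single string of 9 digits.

289635714

(2,1) = 1: row 2 has {2,3}; col 1 has {2,4,5,6,7,9}; box has {2,7,8} → only 1 remains.
(4,3) = 3: row 4 has {1,4,5,7,8,9}; col 3 has {1,2,7}; box has {1,2,4,5,6,7,9} → only 3 remains.
(4,5) = 6: row 4 has {1,3,4,5,7,8,9}; col 5 has {2,3,5,8}; box has {4,5} → only 6 remains.
(4,6) = 2: row 4 has {1,3,4,5,6,7,8,9}; col 6 has {3,6,9}; box has {4,5,6} → only 2 remains.
(5,3) = 8: row 5 has {2,4,5,6,9}; col 3 has {1,2,3,7}; box has {1,2,3,4,5,6,7,9} → only 8 remains.
(6,7) = 1: row 6 has {2,4,5,6,7}; col 7 has {2,3,4,8}; box has {2,4,5,6,7,8,9} → only 1 remains.
(8,3) = 5: row 8 has {2,4,6,7}; col 3 has {1,2,3,7,8}; box has {1,2,6,7,9} → only 5 remains.
(8,7) = 9: row 8 has {2,4,5,6,7}; col 7 has {1,2,3,4,8}; box has {2,4} → only 9 remains.
(9,1) = 8: row 9 has {1,2,3,6}; col 1 has {1,2,4,5,6,7,9}; box has {1,2,5,6,7,9} → only 8 remains.
(9,8) = 7: row 9 has {1,2,3,6,8}; col 8 has {2,4,5,9}; box has {2,4,9} → only 7 remains.
(9,9) = 5: row 9 has {1,2,3,6,7,8}; col 9 has {4,6,7}; box has {2,4,7,9} → only 5 remains.
(5,9) = 3: row 5 has {2,4,5,6,8,9}; col 9 has {4,5,6,7}; box has {1,2,4,5,6,7,8,9} → only 3 remains.
(6,5) = 9: row 6 has {1,2,4,5,6,7}; col 5 has {2,3,5,6,8}; box has {2,4,5,6} → only 9 remains.
(6,6) = 8: row 6 has {1,2,4,5,6,7,9}; col 6 has {2,3,6,9}; box has {2,4,5,6,9} → only 8 remains.
(7,7) = 6: row 7 has {2,5,8,9}; col 7 has {1,2,3,4,8,9}; box has {2,4,5,7,9} → only 6 remains.
(7,9) = 1: row 7 has {2,5,6,8,9}; col 9 has {3,4,5,6,7}; box has {2,4,5,6,7,9} → only 1 remains.
(8,1) = 3: row 8 has {2,4,5,6,7,9}; col 1 has {1,2,4,5,6,7,8,9}; box has {1,2,5,6,7,8,9} → only 3 remains.
(8,4) = 1: row 8 has {2,3,4,5,6,7,9}; col 4 has {2,4,5}; box has {2,3,5,6,8} → only 1 remains.
(8,9) = 8: row 8 has {1,2,3,4,5,6,7,9}; col 9 has {1,3,4,5,6,7}; box has {1,2,4,5,6,7,9} → only 8 remains.
(9,4) = 9: row 9 has {1,2,3,5,6,7,8}; col 4 has {1,2,4,5}; box has {1,2,3,5,6,8} → only 9 remains.
(9,5) = 4: row 9 has {1,2,3,5,6,7,8,9}; col 5 has {2,3,5,6,8,9}; box has {1,2,3,5,6,8,9} → only 4 remains.
(1,5) = 1: row 1 has {7,9}; col 5 has {2,3,4,5,6,8,9}; box has {2,3,9} → only 1 remains.
(1,7) = 5: row 1 has {1,7,9}; col 7 has {1,2,3,4,6,8,9}; box has {3,4} → only 5 remains.
(1,9) = 2: row 1 has {1,5,7,9}; col 9 has {1,3,4,5,6,7,8}; box has {3,4,5} → only 2 remains.
(2,5) = 7: row 2 has {1,2,3}; col 5 has {1,2,3,4,5,6,8,9}; box has {1,2,3,9} → only 7 remains.
(2,9) = 9: row 2 has {1,2,3,7}; col 9 has {1,2,3,4,5,6,7,8}; box has {2,3,4,5} → only 9 remains.
(3,4) = 6: row 3 has {2,3,4,8}; col 4 has {1,2,4,5,9}; box has {1,2,3,7,9} → only 6 remains.
(3,6) = 5: row 3 has {2,3,4,6,8}; col 6 has {2,3,6,8,9}; box has {1,2,3,6,7,9} → only 5 remains.
(3,7) = 7: row 3 has {2,3,4,5,6,8}; col 7 has {1,2,3,4,5,6,8,9}; box has {2,3,4,5,9} → only 7 remains.
(3,8) = 1: row 3 has {2,3,4,5,6,7,8}; col 8 has {2,4,5,7,9}; box has {2,3,4,5,7,9} → only 1 remains.
(5,4) = 7: row 5 has {2,3,4,5,6,8,9}; col 4 has {1,2,4,5,6,9}; box has {2,4,5,6,8,9} → only 7 remains.
(5,6) = 1: row 5 has {2,3,4,5,6,7,8,9}; col 6 has {2,3,5,6,8,9}; box has {2,4,5,6,7,8,9} → only 1 remains.
(6,4) = 3: row 6 has {1,2,4,5,6,7,8,9}; col 4 has {1,2,4,5,6,7,9}; box has {1,2,4,5,6,7,8,9} → only 3 remains.
(7,2) = 4: row 7 has {1,2,5,6,8,9}; col 2 has {1,2,6,7,8,9}; box has {1,2,3,5,6,7,8,9} → only 4 remains.
(7,6) = 7: row 7 has {1,2,4,5,6,8,9}; col 6 has {1,2,3,5,6,8,9}; box has {1,2,3,4,5,6,8,9} → only 7 remains.
(7,8) = 3: row 7 has {1,2,4,5,6,7,8,9}; col 8 has {1,2,4,5,7,9}; box has {1,2,4,5,6,7,8,9} → only 3 remains.
(1,2) = 3: row 1 has {1,2,5,7,9}; col 2 has {1,2,4,6,7,8,9}; box has {1,2,7,8} → only 3 remains.
(1,4) = 8: row 1 has {1,2,3,5,7,9}; col 4 has {1,2,3,4,5,6,7,9}; box has {1,2,3,5,6,7,9} → only 8 remains.
(1,8) = 6: row 1 has {1,2,3,5,7,8,9}; col 8 has {1,2,3,4,5,7,9}; box has {1,2,3,4,5,7,9} → only 6 remains.
(2,2) = 5: row 2 has {1,2,3,7,9}; col 2 has {1,2,3,4,6,7,8,9}; box has {1,2,3,7,8} → only 5 remains.
(2,6) = 4: row 2 has {1,2,3,5,7,9}; col 6 has {1,2,3,5,6,7,8,9}; box has {1,2,3,5,6,7,8,9} → only 4 remains.
(2,8) = 8: row 2 has {1,2,3,4,5,7,9}; col 8 has {1,2,3,4,5,6,7,9}; box has {1,2,3,4,5,6,7,9} → only 8 remains.
(3,3) = 9: row 3 has {1,2,3,4,5,6,7,8}; col 3 has {1,2,3,5,7,8}; box has {1,2,3,5,7,8} → only 9 remains.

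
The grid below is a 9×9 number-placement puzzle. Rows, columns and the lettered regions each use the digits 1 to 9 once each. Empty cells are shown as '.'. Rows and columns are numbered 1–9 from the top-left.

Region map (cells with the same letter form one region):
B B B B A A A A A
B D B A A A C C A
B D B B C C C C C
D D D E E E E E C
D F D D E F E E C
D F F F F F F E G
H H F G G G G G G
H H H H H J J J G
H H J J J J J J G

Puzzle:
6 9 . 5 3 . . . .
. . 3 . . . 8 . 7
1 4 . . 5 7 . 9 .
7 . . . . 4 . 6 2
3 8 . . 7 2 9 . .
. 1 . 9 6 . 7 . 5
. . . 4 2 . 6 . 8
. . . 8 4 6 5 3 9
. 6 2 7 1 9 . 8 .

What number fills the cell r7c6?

r2c5 = 9 (sole candidate).
r3c3 = 8 (sole candidate).
r3c4 = 2 (sole candidate).
r3c7 = 3 (sole candidate).
r3c9 = 6 (sole candidate).
r4c2 = 5 (sole candidate).
r4c5 = 8 (sole candidate).
r4c7 = 1 (sole candidate).
r5c8 = 5 (sole candidate).
r6c3 = 4 (sole candidate).
r6c6 = 3 (sole candidate).
r6c8 = 2 (sole candidate).
r7c3 = 5 (sole candidate).
r7c6 = 1: row 7 has {2,4,5,6,8}; col 6 has {2,3,4,6,7,9}; region has {2,4,5,6,8,9} → only 1 remains.

1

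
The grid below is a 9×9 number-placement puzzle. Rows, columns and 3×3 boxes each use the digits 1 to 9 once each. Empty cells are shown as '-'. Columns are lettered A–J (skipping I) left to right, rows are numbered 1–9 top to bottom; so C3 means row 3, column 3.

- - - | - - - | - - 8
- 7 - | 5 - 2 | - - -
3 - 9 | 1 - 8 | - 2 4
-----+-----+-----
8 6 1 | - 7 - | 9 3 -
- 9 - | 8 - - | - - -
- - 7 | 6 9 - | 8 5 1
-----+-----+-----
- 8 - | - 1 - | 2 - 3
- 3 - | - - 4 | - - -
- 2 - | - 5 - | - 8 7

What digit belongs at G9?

B3 = 5 (sole candidate).
E3 = 6 (sole candidate).
G3 = 7 (sole candidate).
F4 = 5 (sole candidate).
J4 = 2 (sole candidate).
J5 = 6 (sole candidate).
B6 = 4 (sole candidate).
F6 = 3 (sole candidate).
B1 = 1 (sole candidate).
J2 = 9 (sole candidate).
D4 = 4 (sole candidate).
E5 = 2 (sole candidate).
F5 = 1 (sole candidate).
G5 = 4 (sole candidate).
H5 = 7 (sole candidate).
A6 = 2 (sole candidate).
E8 = 8 (sole candidate).
J8 = 5 (sole candidate).
H1 = 6 (sole candidate).
H2 = 1 (sole candidate).
A5 = 5 (sole candidate).
C5 = 3 (sole candidate).
C8 = 6 (sole candidate).
G8 = 1 (sole candidate).
H8 = 9 (sole candidate).
C9 = 4 (sole candidate).
G9 = 6: row 9 has {2,4,5,7,8}; col 7 has {1,2,4,7,8,9}; box has {1,2,3,5,7,8,9} → only 6 remains.

6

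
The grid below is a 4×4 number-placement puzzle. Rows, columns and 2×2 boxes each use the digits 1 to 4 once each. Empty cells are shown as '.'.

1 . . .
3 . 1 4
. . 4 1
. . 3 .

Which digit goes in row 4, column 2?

row 1, column 3 = 2: row 1 has {1}; col 3 has {1,3,4}; box has {1,4} → only 2 remains.
row 1, column 4 = 3: row 1 has {1,2}; col 4 has {1,4}; box has {1,2,4} → only 3 remains.
row 2, column 2 = 2: row 2 has {1,3,4}; col 2 has {}; box has {1,3} → only 2 remains.
row 3, column 1 = 2: row 3 has {1,4}; col 1 has {1,3}; box has {} → only 2 remains.
row 3, column 2 = 3: row 3 has {1,2,4}; col 2 has {2}; box has {2} → only 3 remains.
row 4, column 1 = 4: row 4 has {3}; col 1 has {1,2,3}; box has {2,3} → only 4 remains.
row 4, column 2 = 1: row 4 has {3,4}; col 2 has {2,3}; box has {2,3,4} → only 1 remains.

1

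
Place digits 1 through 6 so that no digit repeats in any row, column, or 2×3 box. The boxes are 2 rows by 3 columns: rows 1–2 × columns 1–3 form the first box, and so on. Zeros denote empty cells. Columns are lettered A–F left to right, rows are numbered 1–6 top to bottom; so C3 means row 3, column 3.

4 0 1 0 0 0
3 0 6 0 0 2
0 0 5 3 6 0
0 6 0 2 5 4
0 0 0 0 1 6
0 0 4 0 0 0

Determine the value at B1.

E1 = 3: row 1 has {1,4}; col 5 has {1,5,6}; box has {2} → only 3 remains.
F1 = 5: row 1 has {1,3,4}; col 6 has {2,4,6}; box has {2,3} → only 5 remains.
B2 = 5: row 2 has {2,3,6}; col 2 has {6}; box has {1,3,4,6} → only 5 remains.
E2 = 4: row 2 has {2,3,5,6}; col 5 has {1,3,5,6}; box has {2,3,5} → only 4 remains.
F3 = 1: row 3 has {3,5,6}; col 6 has {2,4,5,6}; box has {2,3,4,5,6} → only 1 remains.
A4 = 1: row 4 has {2,4,5,6}; col 1 has {3,4}; box has {5,6} → only 1 remains.
C4 = 3: row 4 has {1,2,4,5,6}; col 3 has {1,4,5,6}; box has {1,5,6} → only 3 remains.
C5 = 2: row 5 has {1,6}; col 3 has {1,3,4,5,6}; box has {4} → only 2 remains.
D6 = 5: row 6 has {4}; col 4 has {2,3}; box has {1,6} → only 5 remains.
E6 = 2: row 6 has {4,5}; col 5 has {1,3,4,5,6}; box has {1,5,6} → only 2 remains.
F6 = 3: row 6 has {2,4,5}; col 6 has {1,2,4,5,6}; box has {1,2,5,6} → only 3 remains.
B1 = 2: row 1 has {1,3,4,5}; col 2 has {5,6}; box has {1,3,4,5,6} → only 2 remains.

2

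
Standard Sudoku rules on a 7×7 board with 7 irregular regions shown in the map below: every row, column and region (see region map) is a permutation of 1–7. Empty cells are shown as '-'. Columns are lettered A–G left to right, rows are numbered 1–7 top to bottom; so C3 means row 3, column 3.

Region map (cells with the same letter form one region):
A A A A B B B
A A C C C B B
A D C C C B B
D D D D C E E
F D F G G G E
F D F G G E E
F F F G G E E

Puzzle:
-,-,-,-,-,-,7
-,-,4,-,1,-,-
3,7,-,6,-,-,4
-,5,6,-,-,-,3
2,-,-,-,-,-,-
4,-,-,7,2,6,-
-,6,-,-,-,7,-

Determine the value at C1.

B2 = 2 (sole candidate).
E3 = 5 (sole candidate).
A4 = 1 (sole candidate).
E4 = 7 (sole candidate).
B6 = 3 (sole candidate).
A7 = 5 (sole candidate).
A1 = 6 (sole candidate).
E1 = 3 (sole candidate).
A2 = 7 (sole candidate).
D2 = 3 (sole candidate).
F2 = 5 (sole candidate).
G2 = 6 (sole candidate).
C3 = 2 (sole candidate).
F3 = 1 (sole candidate).
B5 = 4 (sole candidate).
E5 = 6 (sole candidate).
F5 = 3 (sole candidate).
C6 = 1 (sole candidate).
G6 = 5 (sole candidate).
C7 = 3 (sole candidate).
E7 = 4 (sole candidate).
B1 = 1 (sole candidate).
C1 = 5: row 1 has {1,3,6,7}; col 3 has {1,2,3,4,6}; region has {1,2,3,6,7} → only 5 remains.

5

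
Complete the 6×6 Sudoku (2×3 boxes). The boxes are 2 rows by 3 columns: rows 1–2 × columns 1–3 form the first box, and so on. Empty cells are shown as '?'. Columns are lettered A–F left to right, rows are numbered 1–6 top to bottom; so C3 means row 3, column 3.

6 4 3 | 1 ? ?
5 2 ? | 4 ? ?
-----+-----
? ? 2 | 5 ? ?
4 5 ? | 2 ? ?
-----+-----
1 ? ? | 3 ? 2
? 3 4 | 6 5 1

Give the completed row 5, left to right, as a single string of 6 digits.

165342

E1 = 2: row 1 has {1,3,4,6}; col 5 has {5}; box has {1,4} → only 2 remains.
F1 = 5: row 1 has {1,2,3,4,6}; col 6 has {1,2}; box has {1,2,4} → only 5 remains.
C2 = 1: row 2 has {2,4,5}; col 3 has {2,3,4}; box has {2,3,4,5,6} → only 1 remains.
A3 = 3: row 3 has {2,5}; col 1 has {1,4,5,6}; box has {2,4,5} → only 3 remains.
C4 = 6: row 4 has {2,4,5}; col 3 has {1,2,3,4}; box has {2,3,4,5} → only 6 remains.
F4 = 3: row 4 has {2,4,5,6}; col 6 has {1,2,5}; box has {2,5} → only 3 remains.
B5 = 6: row 5 has {1,2,3}; col 2 has {2,3,4,5}; box has {1,3,4} → only 6 remains.
C5 = 5: row 5 has {1,2,3,6}; col 3 has {1,2,3,4,6}; box has {1,3,4,6} → only 5 remains.
E5 = 4: row 5 has {1,2,3,5,6}; col 5 has {2,5}; box has {1,2,3,5,6} → only 4 remains.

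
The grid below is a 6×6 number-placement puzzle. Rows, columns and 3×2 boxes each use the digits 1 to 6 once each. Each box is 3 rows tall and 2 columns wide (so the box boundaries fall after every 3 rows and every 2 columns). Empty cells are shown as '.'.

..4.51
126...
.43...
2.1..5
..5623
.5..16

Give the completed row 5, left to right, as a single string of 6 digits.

row 1, column 4 = 2: row 1 has {1,4,5}; col 4 has {6}; box has {3,4,6} → only 2 remains.
row 2, column 4 = 5: row 2 has {1,2,6}; col 4 has {2,6}; box has {2,3,4,6} → only 5 remains.
row 2, column 6 = 4: row 2 has {1,2,5,6}; col 6 has {1,3,5,6}; box has {1,5} → only 4 remains.
row 3, column 4 = 1: row 3 has {3,4}; col 4 has {2,5,6}; box has {2,3,4,5,6} → only 1 remains.
row 3, column 5 = 6: row 3 has {1,3,4}; col 5 has {1,2,5}; box has {1,4,5} → only 6 remains.
row 3, column 6 = 2: row 3 has {1,3,4,6}; col 6 has {1,3,4,5,6}; box has {1,4,5,6} → only 2 remains.
row 4, column 5 = 4: row 4 has {1,2,5}; col 5 has {1,2,5,6}; box has {1,2,3,5,6} → only 4 remains.
row 5, column 1 = 4: row 5 has {2,3,5,6}; col 1 has {1,2}; box has {2,5} → only 4 remains.
row 5, column 2 = 1: row 5 has {2,3,4,5,6}; col 2 has {2,4,5}; box has {2,4,5} → only 1 remains.

415623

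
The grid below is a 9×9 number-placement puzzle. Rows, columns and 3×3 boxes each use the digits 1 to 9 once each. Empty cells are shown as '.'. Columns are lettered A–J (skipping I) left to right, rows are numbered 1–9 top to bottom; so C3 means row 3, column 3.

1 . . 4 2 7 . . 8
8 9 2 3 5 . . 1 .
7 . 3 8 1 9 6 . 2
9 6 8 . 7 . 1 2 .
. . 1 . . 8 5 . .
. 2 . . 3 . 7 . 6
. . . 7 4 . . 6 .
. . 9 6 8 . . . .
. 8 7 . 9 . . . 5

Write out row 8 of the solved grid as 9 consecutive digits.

439685271

B1 = 5 (sole candidate).
C1 = 6 (sole candidate).
F2 = 6 (sole candidate).
G2 = 4 (sole candidate).
J2 = 7 (sole candidate).
B3 = 4 (sole candidate).
H3 = 5 (sole candidate).
D4 = 5 (sole candidate).
F4 = 4 (sole candidate).
J4 = 3 (sole candidate).
E5 = 6 (sole candidate).
F6 = 1 (sole candidate).
C7 = 5 (sole candidate).
C6 = 4 (sole candidate).
D6 = 9 (sole candidate).
H6 = 8 (sole candidate).
A5 = 3 (sole candidate).
B5 = 7 (sole candidate).
D5 = 2 (sole candidate).
A6 = 5 (sole candidate).
A7 = 2 (sole candidate).
F7 = 3 (sole candidate).
A8 = 4: row 8 has {6,8,9}; col 1 has {1,2,3,5,7,8,9}; box has {2,5,7,8,9} → only 4 remains.
J8 = 1: row 8 has {4,6,8,9}; col 9 has {2,3,5,6,7,8}; box has {5,6} → only 1 remains.
A9 = 6 (sole candidate).
D9 = 1 (sole candidate).
F9 = 2 (sole candidate).
G9 = 3 (sole candidate).
H9 = 4 (sole candidate).
G1 = 9 (sole candidate).
H1 = 3 (sole candidate).
H5 = 9 (sole candidate).
J5 = 4 (sole candidate).
B7 = 1 (sole candidate).
G7 = 8 (sole candidate).
J7 = 9 (sole candidate).
B8 = 3: row 8 has {1,4,6,8,9}; col 2 has {1,2,4,5,6,7,8,9}; box has {1,2,4,5,6,7,8,9} → only 3 remains.
F8 = 5: row 8 has {1,3,4,6,8,9}; col 6 has {1,2,3,4,6,7,8,9}; box has {1,2,3,4,6,7,8,9} → only 5 remains.
G8 = 2: row 8 has {1,3,4,5,6,8,9}; col 7 has {1,3,4,5,6,7,8,9}; box has {1,3,4,5,6,8,9} → only 2 remains.
H8 = 7: row 8 has {1,2,3,4,5,6,8,9}; col 8 has {1,2,3,4,5,6,8,9}; box has {1,2,3,4,5,6,8,9} → only 7 remains.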